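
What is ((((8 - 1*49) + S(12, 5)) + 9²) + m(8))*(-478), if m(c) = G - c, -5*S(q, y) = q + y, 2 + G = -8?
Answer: -44454/5 ≈ -8890.8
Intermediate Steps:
G = -10 (G = -2 - 8 = -10)
S(q, y) = -q/5 - y/5 (S(q, y) = -(q + y)/5 = -q/5 - y/5)
m(c) = -10 - c
((((8 - 1*49) + S(12, 5)) + 9²) + m(8))*(-478) = ((((8 - 1*49) + (-⅕*12 - ⅕*5)) + 9²) + (-10 - 1*8))*(-478) = ((((8 - 49) + (-12/5 - 1)) + 81) + (-10 - 8))*(-478) = (((-41 - 17/5) + 81) - 18)*(-478) = ((-222/5 + 81) - 18)*(-478) = (183/5 - 18)*(-478) = (93/5)*(-478) = -44454/5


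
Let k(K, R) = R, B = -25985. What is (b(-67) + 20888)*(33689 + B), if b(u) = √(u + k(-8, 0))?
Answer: 160921152 + 7704*I*√67 ≈ 1.6092e+8 + 63060.0*I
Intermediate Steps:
b(u) = √u (b(u) = √(u + 0) = √u)
(b(-67) + 20888)*(33689 + B) = (√(-67) + 20888)*(33689 - 25985) = (I*√67 + 20888)*7704 = (20888 + I*√67)*7704 = 160921152 + 7704*I*√67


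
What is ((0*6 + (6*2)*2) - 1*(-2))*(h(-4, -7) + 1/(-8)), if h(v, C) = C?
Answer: -741/4 ≈ -185.25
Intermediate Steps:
((0*6 + (6*2)*2) - 1*(-2))*(h(-4, -7) + 1/(-8)) = ((0*6 + (6*2)*2) - 1*(-2))*(-7 + 1/(-8)) = ((0 + 12*2) + 2)*(-7 - 1/8) = ((0 + 24) + 2)*(-57/8) = (24 + 2)*(-57/8) = 26*(-57/8) = -741/4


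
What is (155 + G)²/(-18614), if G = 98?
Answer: -64009/18614 ≈ -3.4388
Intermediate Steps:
(155 + G)²/(-18614) = (155 + 98)²/(-18614) = 253²*(-1/18614) = 64009*(-1/18614) = -64009/18614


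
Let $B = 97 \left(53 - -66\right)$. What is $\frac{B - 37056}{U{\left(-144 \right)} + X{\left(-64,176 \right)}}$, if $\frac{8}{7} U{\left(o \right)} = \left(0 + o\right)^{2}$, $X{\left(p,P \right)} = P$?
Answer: $- \frac{25513}{18320} \approx -1.3926$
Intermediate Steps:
$U{\left(o \right)} = \frac{7 o^{2}}{8}$ ($U{\left(o \right)} = \frac{7 \left(0 + o\right)^{2}}{8} = \frac{7 o^{2}}{8}$)
$B = 11543$ ($B = 97 \left(53 + 66\right) = 97 \cdot 119 = 11543$)
$\frac{B - 37056}{U{\left(-144 \right)} + X{\left(-64,176 \right)}} = \frac{11543 - 37056}{\frac{7 \left(-144\right)^{2}}{8} + 176} = - \frac{25513}{\frac{7}{8} \cdot 20736 + 176} = - \frac{25513}{18144 + 176} = - \frac{25513}{18320}$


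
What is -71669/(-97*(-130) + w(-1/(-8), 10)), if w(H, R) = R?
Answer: -71669/12620 ≈ -5.6790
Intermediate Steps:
-71669/(-97*(-130) + w(-1/(-8), 10)) = -71669/(-97*(-130) + 10) = -71669/(12610 + 10) = -71669/12620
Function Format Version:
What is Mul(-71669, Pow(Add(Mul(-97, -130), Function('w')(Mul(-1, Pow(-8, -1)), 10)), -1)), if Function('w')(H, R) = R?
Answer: Rational(-71669, 12620) ≈ -5.6790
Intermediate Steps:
Mul(-71669, Pow(Add(Mul(-97, -130), Function('w')(Mul(-1, Pow(-8, -1)), 10)), -1)) = Mul(-71669, Pow(Add(Mul(-97, -130), 10), -1)) = Mul(-71669, Pow(Add(12610, 10), -1)) = Mul(-71669, Pow(12620, -1)) = Mul(-71669, Rational(1, 12620)) = Rational(-71669, 12620)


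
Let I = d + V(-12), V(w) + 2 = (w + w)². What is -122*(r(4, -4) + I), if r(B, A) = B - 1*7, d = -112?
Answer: -55998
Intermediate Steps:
r(B, A) = -7 + B (r(B, A) = B - 7 = -7 + B)
V(w) = -2 + 4*w² (V(w) = -2 + (w + w)² = -2 + (2*w)² = -2 + 4*w²)
I = 462 (I = -112 + (-2 + 4*(-12)²) = -112 + (-2 + 4*144) = -112 + (-2 + 576) = -112 + 574 = 462)
-122*(r(4, -4) + I) = -122*((-7 + 4) + 462) = -122*(-3 + 462) = -122*459 = -55998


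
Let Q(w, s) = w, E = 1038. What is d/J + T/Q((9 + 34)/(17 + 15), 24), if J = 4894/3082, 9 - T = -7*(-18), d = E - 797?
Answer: 6807815/105221 ≈ 64.700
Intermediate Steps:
d = 241 (d = 1038 - 797 = 241)
T = -117 (T = 9 - (-7)*(-18) = 9 - 1*126 = 9 - 126 = -117)
J = 2447/1541 (J = 4894*(1/3082) = 2447/1541 ≈ 1.5879)
d/J + T/Q((9 + 34)/(17 + 15), 24) = 241/(2447/1541) - 117*(17 + 15)/(9 + 34) = 241*(1541/2447) - 117/(43/32) = 371381/2447 - 117/(43*(1/32)) = 371381/2447 - 117/43/32 = 371381/2447 - 117*32/43 = 371381/2447 - 3744/43 = 6807815/105221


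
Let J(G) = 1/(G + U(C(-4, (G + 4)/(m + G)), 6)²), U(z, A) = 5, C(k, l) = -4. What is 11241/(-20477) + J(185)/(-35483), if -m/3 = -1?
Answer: -83761545107/152582932110 ≈ -0.54896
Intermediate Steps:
m = 3 (m = -3*(-1) = 3)
J(G) = 1/(25 + G) (J(G) = 1/(G + 5²) = 1/(G + 25) = 1/(25 + G))
11241/(-20477) + J(185)/(-35483) = 11241/(-20477) + 1/((25 + 185)*(-35483)) = 11241*(-1/20477) - 1/35483/210 = -11241/20477 + (1/210)*(-1/35483) = -11241/20477 - 1/7451430 = -83761545107/152582932110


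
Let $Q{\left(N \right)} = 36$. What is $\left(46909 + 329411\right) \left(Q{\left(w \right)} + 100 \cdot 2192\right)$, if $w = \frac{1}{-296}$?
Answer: $82502891520$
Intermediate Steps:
$w = - \frac{1}{296} \approx -0.0033784$
$\left(46909 + 329411\right) \left(Q{\left(w \right)} + 100 \cdot 2192\right) = \left(46909 + 329411\right) \left(36 + 100 \cdot 2192\right) = 376320 \left(36 + 219200\right) = 376320 \cdot 219236 = 82502891520$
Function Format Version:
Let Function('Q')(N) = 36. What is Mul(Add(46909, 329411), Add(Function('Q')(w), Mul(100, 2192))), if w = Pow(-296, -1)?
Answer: 82502891520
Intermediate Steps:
w = Rational(-1, 296) ≈ -0.0033784
Mul(Add(46909, 329411), Add(Function('Q')(w), Mul(100, 2192))) = Mul(Add(46909, 329411), Add(36, Mul(100, 2192))) = Mul(376320, Add(36, 219200)) = Mul(376320, 219236) = 82502891520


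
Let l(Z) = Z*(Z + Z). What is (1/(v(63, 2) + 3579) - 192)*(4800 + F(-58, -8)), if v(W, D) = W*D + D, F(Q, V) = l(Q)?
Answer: -745906664/337 ≈ -2.2134e+6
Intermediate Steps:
l(Z) = 2*Z² (l(Z) = Z*(2*Z) = 2*Z²)
F(Q, V) = 2*Q²
v(W, D) = D + D*W (v(W, D) = D*W + D = D + D*W)
(1/(v(63, 2) + 3579) - 192)*(4800 + F(-58, -8)) = (1/(2*(1 + 63) + 3579) - 192)*(4800 + 2*(-58)²) = (1/(2*64 + 3579) - 192)*(4800 + 2*3364) = (1/(128 + 3579) - 192)*(4800 + 6728) = (1/3707 - 192)*11528 = -711743/3707*11528 = -745906664/337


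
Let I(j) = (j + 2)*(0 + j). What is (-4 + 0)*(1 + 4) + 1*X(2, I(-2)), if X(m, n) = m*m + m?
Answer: -14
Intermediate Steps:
I(j) = j*(2 + j) (I(j) = (2 + j)*j = j*(2 + j))
X(m, n) = m + m² (X(m, n) = m² + m = m + m²)
(-4 + 0)*(1 + 4) + 1*X(2, I(-2)) = (-4 + 0)*(1 + 4) + 1*(2*(1 + 2)) = -4*5 + 1*(2*3) = -20 + 1*6 = -20 + 6 = -14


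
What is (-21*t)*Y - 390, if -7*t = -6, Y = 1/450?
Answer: -9751/25 ≈ -390.04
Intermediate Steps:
Y = 1/450 ≈ 0.0022222
t = 6/7 (t = -⅐*(-6) = 6/7 ≈ 0.85714)
(-21*t)*Y - 390 = -21*6/7*(1/450) - 390 = -18*1/450 - 390 = -1/25 - 390 = -9751/25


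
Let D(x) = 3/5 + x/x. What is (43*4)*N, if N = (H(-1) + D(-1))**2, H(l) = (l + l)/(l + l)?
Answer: 29068/25 ≈ 1162.7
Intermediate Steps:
H(l) = 1 (H(l) = (2*l)/((2*l)) = (2*l)*(1/(2*l)) = 1)
D(x) = 8/5 (D(x) = 3*(1/5) + 1 = 3/5 + 1 = 8/5)
N = 169/25 (N = (1 + 8/5)**2 = (13/5)**2 = 169/25 ≈ 6.7600)
(43*4)*N = (43*4)*(169/25) = 172*(169/25) = 29068/25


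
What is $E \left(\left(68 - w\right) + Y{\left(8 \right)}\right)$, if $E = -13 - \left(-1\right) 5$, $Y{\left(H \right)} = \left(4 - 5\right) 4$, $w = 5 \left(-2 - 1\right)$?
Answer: $-632$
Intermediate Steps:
$w = -15$ ($w = 5 \left(-3\right) = -15$)
$Y{\left(H \right)} = -4$ ($Y{\left(H \right)} = \left(-1\right) 4 = -4$)
$E = -8$ ($E = -13 - -5 = -13 + 5 = -8$)
$E \left(\left(68 - w\right) + Y{\left(8 \right)}\right) = - 8 \left(\left(68 - -15\right) - 4\right) = - 8 \left(\left(68 + 15\right) - 4\right) = - 8 \left(83 - 4\right) = \left(-8\right) 79 = -632$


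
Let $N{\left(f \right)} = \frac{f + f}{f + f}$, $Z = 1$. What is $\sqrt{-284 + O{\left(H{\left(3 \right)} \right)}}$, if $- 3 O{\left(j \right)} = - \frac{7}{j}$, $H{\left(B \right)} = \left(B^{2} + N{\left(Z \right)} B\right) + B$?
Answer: $\frac{i \sqrt{63865}}{15} \approx 16.848 i$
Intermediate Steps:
$N{\left(f \right)} = 1$ ($N{\left(f \right)} = \frac{2 f}{2 f} = 2 f \frac{1}{2 f} = 1$)
$H{\left(B \right)} = B^{2} + 2 B$ ($H{\left(B \right)} = \left(B^{2} + 1 B\right) + B = \left(B^{2} + B\right) + B = \left(B + B^{2}\right) + B = B^{2} + 2 B$)
$O{\left(j \right)} = \frac{7}{3 j}$ ($O{\left(j \right)} = - \frac{\left(-7\right) \frac{1}{j}}{3} = \frac{7}{3 j}$)
$\sqrt{-284 + O{\left(H{\left(3 \right)} \right)}} = \sqrt{-284 + \frac{7}{3 \cdot 3 \left(2 + 3\right)}} = \sqrt{-284 + \frac{7}{3 \cdot 3 \cdot 5}} = \sqrt{-284 + \frac{7}{3 \cdot 15}} = \sqrt{-284 + \frac{7}{3} \cdot \frac{1}{15}} = \sqrt{-284 + \frac{7}{45}} = \sqrt{- \frac{12773}{45}} = \frac{i \sqrt{63865}}{15}$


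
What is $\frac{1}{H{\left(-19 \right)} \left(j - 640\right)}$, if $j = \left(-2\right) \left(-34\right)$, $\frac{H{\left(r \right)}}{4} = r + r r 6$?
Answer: $- \frac{1}{4912336} \approx -2.0357 \cdot 10^{-7}$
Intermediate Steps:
$H{\left(r \right)} = 4 r + 24 r^{2}$ ($H{\left(r \right)} = 4 \left(r + r r 6\right) = 4 \left(r + r^{2} \cdot 6\right) = 4 \left(r + 6 r^{2}\right) = 4 r + 24 r^{2}$)
$j = 68$
$\frac{1}{H{\left(-19 \right)} \left(j - 640\right)} = \frac{1}{4 \left(-19\right) \left(1 + 6 \left(-19\right)\right) \left(68 - 640\right)} = \frac{1}{4 \left(-19\right) \left(1 - 114\right) \left(-572\right)} = \frac{1}{4 \left(-19\right) \left(-113\right) \left(-572\right)} = \frac{1}{8588 \left(-572\right)} = \frac{1}{-4912336} = - \frac{1}{4912336}$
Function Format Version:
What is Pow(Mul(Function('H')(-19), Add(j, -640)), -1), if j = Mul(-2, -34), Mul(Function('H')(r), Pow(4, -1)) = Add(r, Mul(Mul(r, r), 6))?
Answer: Rational(-1, 4912336) ≈ -2.0357e-7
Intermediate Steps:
Function('H')(r) = Add(Mul(4, r), Mul(24, Pow(r, 2))) (Function('H')(r) = Mul(4, Add(r, Mul(Mul(r, r), 6))) = Mul(4, Add(r, Mul(Pow(r, 2), 6))) = Mul(4, Add(r, Mul(6, Pow(r, 2)))) = Add(Mul(4, r), Mul(24, Pow(r, 2))))
j = 68
Pow(Mul(Function('H')(-19), Add(j, -640)), -1) = Pow(Mul(Mul(4, -19, Add(1, Mul(6, -19))), Add(68, -640)), -1) = Pow(Mul(Mul(4, -19, Add(1, -114)), -572), -1) = Pow(Mul(Mul(4, -19, -113), -572), -1) = Pow(Mul(8588, -572), -1) = Pow(-4912336, -1) = Rational(-1, 4912336)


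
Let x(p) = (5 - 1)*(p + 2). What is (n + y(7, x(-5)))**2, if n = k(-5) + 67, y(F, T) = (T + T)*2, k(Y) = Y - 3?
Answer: 121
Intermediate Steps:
k(Y) = -3 + Y
x(p) = 8 + 4*p (x(p) = 4*(2 + p) = 8 + 4*p)
y(F, T) = 4*T (y(F, T) = (2*T)*2 = 4*T)
n = 59 (n = (-3 - 5) + 67 = -8 + 67 = 59)
(n + y(7, x(-5)))**2 = (59 + 4*(8 + 4*(-5)))**2 = (59 + 4*(8 - 20))**2 = (59 + 4*(-12))**2 = (59 - 48)**2 = 11**2 = 121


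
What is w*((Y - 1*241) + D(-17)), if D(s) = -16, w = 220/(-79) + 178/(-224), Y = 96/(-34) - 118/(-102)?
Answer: 1024029/1106 ≈ 925.88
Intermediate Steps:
Y = -5/3 (Y = 96*(-1/34) - 118*(-1/102) = -48/17 + 59/51 = -5/3 ≈ -1.6667)
w = -31671/8848 (w = 220*(-1/79) + 178*(-1/224) = -220/79 - 89/112 = -31671/8848 ≈ -3.5795)
w*((Y - 1*241) + D(-17)) = -31671*((-5/3 - 1*241) - 16)/8848 = -31671*((-5/3 - 241) - 16)/8848 = -31671*(-728/3 - 16)/8848 = -31671/8848*(-776/3) = 1024029/1106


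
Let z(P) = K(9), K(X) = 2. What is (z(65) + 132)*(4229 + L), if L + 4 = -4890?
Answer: -89110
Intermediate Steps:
L = -4894 (L = -4 - 4890 = -4894)
z(P) = 2
(z(65) + 132)*(4229 + L) = (2 + 132)*(4229 - 4894) = 134*(-665) = -89110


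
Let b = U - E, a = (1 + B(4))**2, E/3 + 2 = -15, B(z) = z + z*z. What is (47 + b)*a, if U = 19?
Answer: 51597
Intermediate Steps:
B(z) = z + z**2
E = -51 (E = -6 + 3*(-15) = -6 - 45 = -51)
a = 441 (a = (1 + 4*(1 + 4))**2 = (1 + 4*5)**2 = (1 + 20)**2 = 21**2 = 441)
b = 70 (b = 19 - 1*(-51) = 19 + 51 = 70)
(47 + b)*a = (47 + 70)*441 = 117*441 = 51597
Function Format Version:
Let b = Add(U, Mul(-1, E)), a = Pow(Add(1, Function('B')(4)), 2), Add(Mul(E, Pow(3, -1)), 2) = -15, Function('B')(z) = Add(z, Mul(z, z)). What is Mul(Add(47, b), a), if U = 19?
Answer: 51597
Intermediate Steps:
Function('B')(z) = Add(z, Pow(z, 2))
E = -51 (E = Add(-6, Mul(3, -15)) = Add(-6, -45) = -51)
a = 441 (a = Pow(Add(1, Mul(4, Add(1, 4))), 2) = Pow(Add(1, Mul(4, 5)), 2) = Pow(Add(1, 20), 2) = Pow(21, 2) = 441)
b = 70 (b = Add(19, Mul(-1, -51)) = Add(19, 51) = 70)
Mul(Add(47, b), a) = Mul(Add(47, 70), 441) = Mul(117, 441) = 51597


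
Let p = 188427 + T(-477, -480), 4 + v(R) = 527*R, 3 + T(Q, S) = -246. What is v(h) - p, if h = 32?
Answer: -171318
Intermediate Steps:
T(Q, S) = -249 (T(Q, S) = -3 - 246 = -249)
v(R) = -4 + 527*R
p = 188178 (p = 188427 - 249 = 188178)
v(h) - p = (-4 + 527*32) - 1*188178 = (-4 + 16864) - 188178 = 16860 - 188178 = -171318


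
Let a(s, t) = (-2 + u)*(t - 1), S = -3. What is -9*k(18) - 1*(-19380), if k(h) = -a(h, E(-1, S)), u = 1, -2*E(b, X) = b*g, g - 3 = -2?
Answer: 38769/2 ≈ 19385.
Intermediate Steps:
g = 1 (g = 3 - 2 = 1)
E(b, X) = -b/2
a(s, t) = 1 - t (a(s, t) = (-2 + 1)*(t - 1) = -(-1 + t) = 1 - t)
k(h) = -½ (k(h) = -(1 - (-1)*(-1)/2) = -(1 - 1*½) = -(1 - ½) = -1*½ = -½)
-9*k(18) - 1*(-19380) = -9*(-½) - 1*(-19380) = 9/2 + 19380 = 38769/2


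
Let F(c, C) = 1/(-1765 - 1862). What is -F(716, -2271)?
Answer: 1/3627 ≈ 0.00027571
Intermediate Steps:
F(c, C) = -1/3627 (F(c, C) = 1/(-3627) = -1/3627)
-F(716, -2271) = -1*(-1/3627) = 1/3627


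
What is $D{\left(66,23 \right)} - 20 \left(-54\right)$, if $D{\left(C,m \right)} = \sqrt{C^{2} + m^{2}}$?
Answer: $1080 + \sqrt{4885} \approx 1149.9$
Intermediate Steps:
$D{\left(66,23 \right)} - 20 \left(-54\right) = \sqrt{66^{2} + 23^{2}} - 20 \left(-54\right) = \sqrt{4356 + 529} - -1080 = \sqrt{4885} + 1080 = 1080 + \sqrt{4885}$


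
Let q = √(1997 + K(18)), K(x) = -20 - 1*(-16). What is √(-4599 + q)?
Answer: √(-4599 + √1993) ≈ 67.486*I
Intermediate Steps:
K(x) = -4 (K(x) = -20 + 16 = -4)
q = √1993 (q = √(1997 - 4) = √1993 ≈ 44.643)
√(-4599 + q) = √(-4599 + √1993)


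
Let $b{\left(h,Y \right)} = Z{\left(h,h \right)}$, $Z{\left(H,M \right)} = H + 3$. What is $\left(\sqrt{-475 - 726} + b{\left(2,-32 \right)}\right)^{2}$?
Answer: $\left(5 + i \sqrt{1201}\right)^{2} \approx -1176.0 + 346.55 i$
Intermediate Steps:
$Z{\left(H,M \right)} = 3 + H$
$b{\left(h,Y \right)} = 3 + h$
$\left(\sqrt{-475 - 726} + b{\left(2,-32 \right)}\right)^{2} = \left(\sqrt{-475 - 726} + \left(3 + 2\right)\right)^{2} = \left(\sqrt{-1201} + 5\right)^{2} = \left(i \sqrt{1201} + 5\right)^{2} = \left(5 + i \sqrt{1201}\right)^{2}$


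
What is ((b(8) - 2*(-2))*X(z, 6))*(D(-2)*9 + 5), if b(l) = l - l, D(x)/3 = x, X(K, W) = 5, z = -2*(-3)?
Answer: -980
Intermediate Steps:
z = 6
D(x) = 3*x
b(l) = 0
((b(8) - 2*(-2))*X(z, 6))*(D(-2)*9 + 5) = ((0 - 2*(-2))*5)*((3*(-2))*9 + 5) = ((0 + 4)*5)*(-6*9 + 5) = (4*5)*(-54 + 5) = 20*(-49) = -980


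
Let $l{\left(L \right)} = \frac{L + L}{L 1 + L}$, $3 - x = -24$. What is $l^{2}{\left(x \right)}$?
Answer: $1$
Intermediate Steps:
$x = 27$ ($x = 3 - -24 = 3 + 24 = 27$)
$l{\left(L \right)} = 1$ ($l{\left(L \right)} = \frac{2 L}{L + L} = \frac{2 L}{2 L} = 2 L \frac{1}{2 L} = 1$)
$l^{2}{\left(x \right)} = 1^{2} = 1$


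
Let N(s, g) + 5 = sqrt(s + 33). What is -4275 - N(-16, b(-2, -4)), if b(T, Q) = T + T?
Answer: -4270 - sqrt(17) ≈ -4274.1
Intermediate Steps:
b(T, Q) = 2*T
N(s, g) = -5 + sqrt(33 + s) (N(s, g) = -5 + sqrt(s + 33) = -5 + sqrt(33 + s))
-4275 - N(-16, b(-2, -4)) = -4275 - (-5 + sqrt(33 - 16)) = -4275 - (-5 + sqrt(17)) = -4275 + (5 - sqrt(17)) = -4270 - sqrt(17)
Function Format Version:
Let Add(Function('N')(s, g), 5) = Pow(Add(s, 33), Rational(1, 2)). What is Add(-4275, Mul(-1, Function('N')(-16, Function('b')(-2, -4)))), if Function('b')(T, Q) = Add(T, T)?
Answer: Add(-4270, Mul(-1, Pow(17, Rational(1, 2)))) ≈ -4274.1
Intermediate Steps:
Function('b')(T, Q) = Mul(2, T)
Function('N')(s, g) = Add(-5, Pow(Add(33, s), Rational(1, 2))) (Function('N')(s, g) = Add(-5, Pow(Add(s, 33), Rational(1, 2))) = Add(-5, Pow(Add(33, s), Rational(1, 2))))
Add(-4275, Mul(-1, Function('N')(-16, Function('b')(-2, -4)))) = Add(-4275, Mul(-1, Add(-5, Pow(Add(33, -16), Rational(1, 2))))) = Add(-4275, Mul(-1, Add(-5, Pow(17, Rational(1, 2))))) = Add(-4275, Add(5, Mul(-1, Pow(17, Rational(1, 2))))) = Add(-4270, Mul(-1, Pow(17, Rational(1, 2))))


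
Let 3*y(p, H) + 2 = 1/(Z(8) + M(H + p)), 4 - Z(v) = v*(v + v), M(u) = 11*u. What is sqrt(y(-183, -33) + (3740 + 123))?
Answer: sqrt(9655833)/50 ≈ 62.148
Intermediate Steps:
Z(v) = 4 - 2*v**2 (Z(v) = 4 - v*(v + v) = 4 - v*2*v = 4 - 2*v**2)
y(p, H) = -2/3 + 1/(3*(-124 + 11*H + 11*p)) (y(p, H) = -2/3 + 1/(3*((4 - 2*8**2) + 11*(H + p))) = -2/3 + 1/(3*((4 - 2*64) + (11*H + 11*p))) = -2/3 + 1/(3*((4 - 128) + (11*H + 11*p))) = -2/3 + 1/(3*(-124 + (11*H + 11*p))) = -2/3 + 1/(3*(-124 + 11*H + 11*p)))
sqrt(y(-183, -33) + (3740 + 123)) = sqrt((249 - 22*(-33) - 22*(-183))/(3*(-124 + 11*(-33) + 11*(-183))) + (3740 + 123)) = sqrt((249 + 726 + 4026)/(3*(-124 - 363 - 2013)) + 3863) = sqrt((1/3)*5001/(-2500) + 3863) = sqrt((1/3)*(-1/2500)*5001 + 3863) = sqrt(-1667/2500 + 3863) = sqrt(9655833/2500) = sqrt(9655833)/50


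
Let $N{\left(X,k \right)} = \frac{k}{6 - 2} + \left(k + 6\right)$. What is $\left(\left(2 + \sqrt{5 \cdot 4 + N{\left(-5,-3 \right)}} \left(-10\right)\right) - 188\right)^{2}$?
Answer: $36821 + 1860 \sqrt{89} \approx 54368.0$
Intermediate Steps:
$N{\left(X,k \right)} = 6 + \frac{5 k}{4}$ ($N{\left(X,k \right)} = \frac{k}{4} + \left(6 + k\right) = 6 + \frac{5 k}{4}$)
$\left(\left(2 + \sqrt{5 \cdot 4 + N{\left(-5,-3 \right)}} \left(-10\right)\right) - 188\right)^{2} = \left(\left(2 + \sqrt{5 \cdot 4 + \left(6 + \frac{5}{4} \left(-3\right)\right)} \left(-10\right)\right) - 188\right)^{2} = \left(\left(2 + \sqrt{20 + \left(6 - \frac{15}{4}\right)} \left(-10\right)\right) - 188\right)^{2} = \left(\left(2 + \sqrt{20 + \frac{9}{4}} \left(-10\right)\right) - 188\right)^{2} = \left(\left(2 + \sqrt{\frac{89}{4}} \left(-10\right)\right) - 188\right)^{2} = \left(\left(2 + \frac{\sqrt{89}}{2} \left(-10\right)\right) - 188\right)^{2} = \left(\left(2 - 5 \sqrt{89}\right) - 188\right)^{2} = \left(-186 - 5 \sqrt{89}\right)^{2}$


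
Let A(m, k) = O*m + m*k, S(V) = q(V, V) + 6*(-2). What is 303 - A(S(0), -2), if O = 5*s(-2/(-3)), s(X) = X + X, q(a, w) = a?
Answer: 359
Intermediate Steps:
s(X) = 2*X
S(V) = -12 + V (S(V) = V + 6*(-2) = V - 12 = -12 + V)
O = 20/3 (O = 5*(2*(-2/(-3))) = 5*(2*(-2*(-⅓))) = 5*(2*(⅔)) = 5*(4/3) = 20/3 ≈ 6.6667)
A(m, k) = 20*m/3 + k*m (A(m, k) = 20*m/3 + m*k = 20*m/3 + k*m)
303 - A(S(0), -2) = 303 - (-12 + 0)*(20 + 3*(-2))/3 = 303 - (-12)*(20 - 6)/3 = 303 - (-12)*14/3 = 303 - 1*(-56) = 303 + 56 = 359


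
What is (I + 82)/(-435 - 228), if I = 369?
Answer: -451/663 ≈ -0.68024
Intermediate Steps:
(I + 82)/(-435 - 228) = (369 + 82)/(-435 - 228) = 451/(-663) = 451*(-1/663) = -451/663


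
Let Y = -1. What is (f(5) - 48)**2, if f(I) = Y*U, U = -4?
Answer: 1936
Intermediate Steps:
f(I) = 4 (f(I) = -1*(-4) = 4)
(f(5) - 48)**2 = (4 - 48)**2 = (-44)**2 = 1936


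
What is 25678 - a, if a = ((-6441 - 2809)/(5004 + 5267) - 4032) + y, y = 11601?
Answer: 186006789/10271 ≈ 18110.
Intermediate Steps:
a = 77731949/10271 (a = ((-6441 - 2809)/(5004 + 5267) - 4032) + 11601 = (-9250/10271 - 4032) + 11601 = -41421922/10271 + 11601 = 77731949/10271 ≈ 7568.1)
25678 - a = 25678 - 1*77731949/10271 = 25678 - 77731949/10271 = 186006789/10271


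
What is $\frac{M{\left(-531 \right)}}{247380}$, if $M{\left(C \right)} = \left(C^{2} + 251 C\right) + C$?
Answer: $\frac{1593}{2660} \approx 0.59887$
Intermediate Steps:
$M{\left(C \right)} = C^{2} + 252 C$
$\frac{M{\left(-531 \right)}}{247380} = \frac{\left(-531\right) \left(252 - 531\right)}{247380} = \left(-531\right) \left(-279\right) \frac{1}{247380} = 148149 \cdot \frac{1}{247380} = \frac{1593}{2660}$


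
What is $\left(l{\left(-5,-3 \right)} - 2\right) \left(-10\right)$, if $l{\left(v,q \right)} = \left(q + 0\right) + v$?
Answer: $100$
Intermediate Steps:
$l{\left(v,q \right)} = q + v$
$\left(l{\left(-5,-3 \right)} - 2\right) \left(-10\right) = \left(\left(-3 - 5\right) - 2\right) \left(-10\right) = \left(-8 - 2\right) \left(-10\right) = \left(-10\right) \left(-10\right) = 100$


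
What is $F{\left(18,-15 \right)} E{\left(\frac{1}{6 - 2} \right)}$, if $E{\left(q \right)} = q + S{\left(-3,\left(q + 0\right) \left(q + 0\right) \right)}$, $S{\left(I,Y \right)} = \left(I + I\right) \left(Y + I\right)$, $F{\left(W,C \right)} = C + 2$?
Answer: $- \frac{1859}{8} \approx -232.38$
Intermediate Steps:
$F{\left(W,C \right)} = 2 + C$
$S{\left(I,Y \right)} = 2 I \left(I + Y\right)$
$E{\left(q \right)} = 18 + q - 6 q^{2}$ ($E{\left(q \right)} = q + 2 \left(-3\right) \left(-3 + \left(q + 0\right) \left(q + 0\right)\right) = q + 2 \left(-3\right) \left(-3 + q q\right) = q + 2 \left(-3\right) \left(-3 + q^{2}\right) = q - \left(-18 + 6 q^{2}\right) = 18 + q - 6 q^{2}$)
$F{\left(18,-15 \right)} E{\left(\frac{1}{6 - 2} \right)} = \left(2 - 15\right) \left(18 + \frac{1}{6 - 2} - 6 \left(\frac{1}{6 - 2}\right)^{2}\right) = - 13 \left(18 + \frac{1}{4} - 6 \left(\frac{1}{4}\right)^{2}\right) = - 13 \left(18 + \frac{1}{4} - \frac{6}{16}\right) = - 13 \left(18 + \frac{1}{4} - \frac{3}{8}\right) = \left(-13\right) \frac{143}{8} = - \frac{1859}{8}$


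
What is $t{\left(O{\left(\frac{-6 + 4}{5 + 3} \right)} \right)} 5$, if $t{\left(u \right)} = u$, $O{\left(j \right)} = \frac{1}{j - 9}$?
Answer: $- \frac{20}{37} \approx -0.54054$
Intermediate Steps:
$O{\left(j \right)} = \frac{1}{-9 + j}$
$t{\left(O{\left(\frac{-6 + 4}{5 + 3} \right)} \right)} 5 = \frac{1}{-9 + \frac{-6 + 4}{5 + 3}} \cdot 5 = \frac{1}{-9 - \frac{2}{8}} \cdot 5 = \frac{1}{-9 - \frac{1}{4}} \cdot 5 = \frac{1}{- \frac{37}{4}} \cdot 5 = \left(- \frac{4}{37}\right) 5 = - \frac{20}{37}$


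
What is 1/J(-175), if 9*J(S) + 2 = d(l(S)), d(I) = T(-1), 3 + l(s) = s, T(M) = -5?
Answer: -9/7 ≈ -1.2857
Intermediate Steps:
l(s) = -3 + s
d(I) = -5
J(S) = -7/9 (J(S) = -2/9 + (⅑)*(-5) = -2/9 - 5/9 = -7/9)
1/J(-175) = 1/(-7/9) = -9/7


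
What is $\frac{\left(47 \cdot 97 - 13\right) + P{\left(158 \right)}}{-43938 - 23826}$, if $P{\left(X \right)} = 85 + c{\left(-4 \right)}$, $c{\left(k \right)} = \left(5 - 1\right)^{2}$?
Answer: $- \frac{1549}{22588} \approx -0.068576$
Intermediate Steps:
$c{\left(k \right)} = 16$ ($c{\left(k \right)} = 4^{2} = 16$)
$P{\left(X \right)} = 101$ ($P{\left(X \right)} = 85 + 16 = 101$)
$\frac{\left(47 \cdot 97 - 13\right) + P{\left(158 \right)}}{-43938 - 23826} = \frac{\left(47 \cdot 97 - 13\right) + 101}{-43938 - 23826} = \frac{\left(4559 - 13\right) + 101}{-67764} = \left(4546 + 101\right) \left(- \frac{1}{67764}\right) = 4647 \left(- \frac{1}{67764}\right) = - \frac{1549}{22588}$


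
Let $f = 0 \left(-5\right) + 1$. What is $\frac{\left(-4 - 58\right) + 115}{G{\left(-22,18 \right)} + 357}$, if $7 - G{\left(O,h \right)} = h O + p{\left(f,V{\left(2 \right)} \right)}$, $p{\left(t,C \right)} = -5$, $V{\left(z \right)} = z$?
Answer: $\frac{53}{765} \approx 0.069281$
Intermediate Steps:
$f = 1$ ($f = 0 + 1 = 1$)
$G{\left(O,h \right)} = 12 - O h$ ($G{\left(O,h \right)} = 7 - \left(h O - 5\right) = 7 - \left(O h - 5\right) = 7 - \left(-5 + O h\right) = 12 - O h$)
$\frac{\left(-4 - 58\right) + 115}{G{\left(-22,18 \right)} + 357} = \frac{\left(-4 - 58\right) + 115}{\left(12 - \left(-22\right) 18\right) + 357} = \frac{-62 + 115}{\left(12 + 396\right) + 357} = \frac{53}{408 + 357} = \frac{53}{765}$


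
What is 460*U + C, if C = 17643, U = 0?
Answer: 17643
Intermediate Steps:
460*U + C = 460*0 + 17643 = 0 + 17643 = 17643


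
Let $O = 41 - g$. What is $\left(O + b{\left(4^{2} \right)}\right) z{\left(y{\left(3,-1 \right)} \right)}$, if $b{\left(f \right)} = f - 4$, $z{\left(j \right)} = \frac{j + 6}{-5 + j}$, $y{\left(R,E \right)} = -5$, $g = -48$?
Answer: $- \frac{101}{10} \approx -10.1$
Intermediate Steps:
$O = 89$ ($O = 41 - -48 = 41 + 48 = 89$)
$z{\left(j \right)} = \frac{6 + j}{-5 + j}$
$b{\left(f \right)} = -4 + f$
$\left(O + b{\left(4^{2} \right)}\right) z{\left(y{\left(3,-1 \right)} \right)} = \left(89 - \left(4 - 4^{2}\right)\right) \frac{6 - 5}{-5 - 5} = \left(89 + \left(-4 + 16\right)\right) \frac{1}{-10} \cdot 1 = \left(89 + 12\right) \left(\left(- \frac{1}{10}\right) 1\right) = 101 \left(- \frac{1}{10}\right) = - \frac{101}{10}$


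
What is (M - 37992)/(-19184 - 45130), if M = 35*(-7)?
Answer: 38237/64314 ≈ 0.59454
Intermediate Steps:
M = -245
(M - 37992)/(-19184 - 45130) = (-245 - 37992)/(-19184 - 45130) = -38237/(-64314) = -38237*(-1/64314) = 38237/64314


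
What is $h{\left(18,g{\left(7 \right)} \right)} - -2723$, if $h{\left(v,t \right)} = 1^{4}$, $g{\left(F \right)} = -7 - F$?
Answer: $2724$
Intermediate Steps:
$h{\left(v,t \right)} = 1$
$h{\left(18,g{\left(7 \right)} \right)} - -2723 = 1 - -2723 = 1 + 2723 = 2724$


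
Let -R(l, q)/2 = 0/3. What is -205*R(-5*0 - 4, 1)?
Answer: 0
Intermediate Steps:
R(l, q) = 0 (R(l, q) = -0/3 = -2*0 = 0)
-205*R(-5*0 - 4, 1) = -205*0 = 0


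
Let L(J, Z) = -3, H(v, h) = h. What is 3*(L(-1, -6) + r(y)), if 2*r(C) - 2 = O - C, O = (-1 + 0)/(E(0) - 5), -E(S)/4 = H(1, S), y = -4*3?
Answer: 123/10 ≈ 12.300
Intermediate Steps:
y = -12
E(S) = -4*S
O = ⅕ (O = (-1 + 0)/(-4*0 - 5) = -1/(0 - 5) = -1/(-5) = -1*(-⅕) = ⅕ ≈ 0.20000)
r(C) = 11/10 - C/2 (r(C) = 1 + (⅕ - C)/2 = 1 + (⅒ - C/2) = 11/10 - C/2)
3*(L(-1, -6) + r(y)) = 3*(-3 + (11/10 - ½*(-12))) = 3*(-3 + (11/10 + 6)) = 3*(-3 + 71/10) = 3*(41/10) = 123/10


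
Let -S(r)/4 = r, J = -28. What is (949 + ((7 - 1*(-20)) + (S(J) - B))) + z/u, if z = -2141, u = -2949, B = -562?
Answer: 4867991/2949 ≈ 1650.7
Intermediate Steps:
S(r) = -4*r
(949 + ((7 - 1*(-20)) + (S(J) - B))) + z/u = (949 + ((7 - 1*(-20)) + (-4*(-28) - 1*(-562)))) - 2141/(-2949) = (949 + ((7 + 20) + (112 + 562))) - 2141*(-1/2949) = (949 + (27 + 674)) + 2141/2949 = (949 + 701) + 2141/2949 = 1650 + 2141/2949 = 4867991/2949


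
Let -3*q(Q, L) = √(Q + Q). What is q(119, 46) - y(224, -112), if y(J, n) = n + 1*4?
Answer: 108 - √238/3 ≈ 102.86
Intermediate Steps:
q(Q, L) = -√2*√Q/3 (q(Q, L) = -√(Q + Q)/3 = -√2*√Q/3)
y(J, n) = 4 + n (y(J, n) = n + 4 = 4 + n)
q(119, 46) - y(224, -112) = -√2*√119/3 - (4 - 112) = -√238/3 - 1*(-108) = -√238/3 + 108 = 108 - √238/3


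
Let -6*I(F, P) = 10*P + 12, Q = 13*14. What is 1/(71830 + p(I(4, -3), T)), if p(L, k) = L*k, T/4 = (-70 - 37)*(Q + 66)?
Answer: -1/246602 ≈ -4.0551e-6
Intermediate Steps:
Q = 182
I(F, P) = -2 - 5*P/3 (I(F, P) = -(10*P + 12)/6 = -(12 + 10*P)/6 = -2 - 5*P/3)
T = -106144 (T = 4*((-70 - 37)*(182 + 66)) = 4*(-107*248) = 4*(-26536) = -106144)
1/(71830 + p(I(4, -3), T)) = 1/(71830 + (-2 - 5/3*(-3))*(-106144)) = 1/(71830 + (-2 + 5)*(-106144)) = 1/(71830 + 3*(-106144)) = 1/(71830 - 318432) = 1/(-246602) = -1/246602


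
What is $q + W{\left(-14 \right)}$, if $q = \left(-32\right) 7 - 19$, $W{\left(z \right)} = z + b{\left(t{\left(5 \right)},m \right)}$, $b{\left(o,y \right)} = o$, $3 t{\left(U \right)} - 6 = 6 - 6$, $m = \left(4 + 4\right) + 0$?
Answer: $-255$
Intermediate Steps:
$m = 8$ ($m = 8 + 0 = 8$)
$t{\left(U \right)} = 2$ ($t{\left(U \right)} = 2 + \frac{6 - 6}{3} = 2 + \frac{1}{3} \cdot 0 = 2 + 0 = 2$)
$W{\left(z \right)} = 2 + z$ ($W{\left(z \right)} = z + 2 = 2 + z$)
$q = -243$ ($q = -224 - 19 = -243$)
$q + W{\left(-14 \right)} = -243 + \left(2 - 14\right) = -243 - 12 = -255$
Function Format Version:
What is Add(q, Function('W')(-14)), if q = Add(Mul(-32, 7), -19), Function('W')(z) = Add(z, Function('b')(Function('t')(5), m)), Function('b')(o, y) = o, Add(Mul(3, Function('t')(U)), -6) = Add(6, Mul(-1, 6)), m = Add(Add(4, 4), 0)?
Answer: -255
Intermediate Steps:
m = 8 (m = Add(8, 0) = 8)
Function('t')(U) = 2 (Function('t')(U) = Add(2, Mul(Rational(1, 3), Add(6, Mul(-1, 6)))) = Add(2, Mul(Rational(1, 3), Add(6, -6))) = Add(2, Mul(Rational(1, 3), 0)) = Add(2, 0) = 2)
Function('W')(z) = Add(2, z) (Function('W')(z) = Add(z, 2) = Add(2, z))
q = -243 (q = Add(-224, -19) = -243)
Add(q, Function('W')(-14)) = Add(-243, Add(2, -14)) = Add(-243, -12) = -255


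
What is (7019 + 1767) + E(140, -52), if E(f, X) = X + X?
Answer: 8682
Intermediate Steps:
E(f, X) = 2*X
(7019 + 1767) + E(140, -52) = (7019 + 1767) + 2*(-52) = 8786 - 104 = 8682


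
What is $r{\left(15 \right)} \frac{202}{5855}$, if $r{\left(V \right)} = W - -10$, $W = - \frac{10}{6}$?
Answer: $\frac{1010}{3513} \approx 0.2875$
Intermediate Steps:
$W = - \frac{5}{3}$ ($W = \left(-10\right) \frac{1}{6} = - \frac{5}{3} \approx -1.6667$)
$r{\left(V \right)} = \frac{25}{3}$ ($r{\left(V \right)} = - \frac{5}{3} - -10 = - \frac{5}{3} + 10 = \frac{25}{3}$)
$r{\left(15 \right)} \frac{202}{5855} = \frac{25 \cdot \frac{202}{5855}}{3} = \frac{25 \cdot 202 \cdot \frac{1}{5855}}{3} = \frac{25}{3} \cdot \frac{202}{5855} = \frac{1010}{3513}$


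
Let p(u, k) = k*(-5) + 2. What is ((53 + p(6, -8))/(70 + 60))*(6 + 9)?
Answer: 285/26 ≈ 10.962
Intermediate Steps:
p(u, k) = 2 - 5*k (p(u, k) = -5*k + 2 = 2 - 5*k)
((53 + p(6, -8))/(70 + 60))*(6 + 9) = ((53 + (2 - 5*(-8)))/(70 + 60))*(6 + 9) = ((53 + (2 + 40))/130)*15 = ((53 + 42)*(1/130))*15 = (95*(1/130))*15 = (19/26)*15 = 285/26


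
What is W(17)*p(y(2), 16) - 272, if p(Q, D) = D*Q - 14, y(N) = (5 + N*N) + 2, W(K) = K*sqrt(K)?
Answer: -272 + 2754*sqrt(17) ≈ 11083.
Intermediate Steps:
W(K) = K**(3/2)
y(N) = 7 + N**2 (y(N) = (5 + N**2) + 2 = 7 + N**2)
p(Q, D) = -14 + D*Q
W(17)*p(y(2), 16) - 272 = 17**(3/2)*(-14 + 16*(7 + 2**2)) - 272 = (17*sqrt(17))*(-14 + 16*(7 + 4)) - 272 = (17*sqrt(17))*(-14 + 16*11) - 272 = (17*sqrt(17))*(-14 + 176) - 272 = (17*sqrt(17))*162 - 272 = 2754*sqrt(17) - 272 = -272 + 2754*sqrt(17)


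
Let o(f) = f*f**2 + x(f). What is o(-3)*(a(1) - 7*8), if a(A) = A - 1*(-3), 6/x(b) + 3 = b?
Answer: 1456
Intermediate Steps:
x(b) = 6/(-3 + b)
a(A) = 3 + A (a(A) = A + 3 = 3 + A)
o(f) = f**3 + 6/(-3 + f) (o(f) = f*f**2 + 6/(-3 + f) = f**3 + 6/(-3 + f))
o(-3)*(a(1) - 7*8) = ((6 + (-3)**3*(-3 - 3))/(-3 - 3))*((3 + 1) - 7*8) = ((6 - 27*(-6))/(-6))*(4 - 56) = -(6 + 162)/6*(-52) = -1/6*168*(-52) = -28*(-52) = 1456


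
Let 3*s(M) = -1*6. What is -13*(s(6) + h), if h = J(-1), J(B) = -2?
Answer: 52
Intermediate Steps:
h = -2
s(M) = -2 (s(M) = (-1*6)/3 = (⅓)*(-6) = -2)
-13*(s(6) + h) = -13*(-2 - 2) = -13*(-4) = 52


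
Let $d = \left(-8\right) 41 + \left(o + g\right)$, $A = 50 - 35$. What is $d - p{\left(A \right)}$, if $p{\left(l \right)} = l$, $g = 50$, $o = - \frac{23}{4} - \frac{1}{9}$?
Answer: $- \frac{10759}{36} \approx -298.86$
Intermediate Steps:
$o = - \frac{211}{36}$ ($o = \left(-23\right) \frac{1}{4} - \frac{1}{9} = - \frac{23}{4} - \frac{1}{9} = - \frac{211}{36} \approx -5.8611$)
$A = 15$ ($A = 50 - 35 = 15$)
$d = - \frac{10219}{36}$ ($d = \left(-8\right) 41 + \left(- \frac{211}{36} + 50\right) = -328 + \frac{1589}{36} = - \frac{10219}{36} \approx -283.86$)
$d - p{\left(A \right)} = - \frac{10219}{36} - 15 = - \frac{10759}{36}$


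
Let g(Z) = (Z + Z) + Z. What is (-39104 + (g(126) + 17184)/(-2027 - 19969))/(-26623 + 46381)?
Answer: -143358191/72432828 ≈ -1.9792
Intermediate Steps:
g(Z) = 3*Z (g(Z) = 2*Z + Z = 3*Z)
(-39104 + (g(126) + 17184)/(-2027 - 19969))/(-26623 + 46381) = (-39104 + (3*126 + 17184)/(-2027 - 19969))/(-26623 + 46381) = (-39104 + (378 + 17184)/(-21996))/19758 = (-39104 + 17562*(-1/21996))*(1/19758) = (-39104 - 2927/3666)*(1/19758) = -143358191/3666*1/19758 = -143358191/72432828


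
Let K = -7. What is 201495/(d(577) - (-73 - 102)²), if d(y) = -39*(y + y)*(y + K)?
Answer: -40299/5136809 ≈ -0.0078451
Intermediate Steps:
d(y) = -78*y*(-7 + y) (d(y) = -39*(y + y)*(y - 7) = -39*2*y*(-7 + y) = -78*y*(-7 + y))
201495/(d(577) - (-73 - 102)²) = 201495/(78*577*(7 - 1*577) - (-73 - 102)²) = 201495/(78*577*(7 - 577) - 1*(-175)²) = 201495/(78*577*(-570) - 1*30625) = 201495/(-25653420 - 30625) = 201495/(-25684045) = 201495*(-1/25684045) = -40299/5136809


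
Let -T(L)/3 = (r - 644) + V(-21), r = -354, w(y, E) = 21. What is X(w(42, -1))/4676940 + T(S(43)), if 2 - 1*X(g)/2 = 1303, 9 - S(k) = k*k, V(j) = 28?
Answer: 6804946399/2338470 ≈ 2910.0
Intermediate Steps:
S(k) = 9 - k² (S(k) = 9 - k*k = 9 - k²)
X(g) = -2602 (X(g) = 4 - 2*1303 = 4 - 2606 = -2602)
T(L) = 2910 (T(L) = -3*((-354 - 644) + 28) = -3*(-998 + 28) = -3*(-970) = 2910)
X(w(42, -1))/4676940 + T(S(43)) = -2602/4676940 + 2910 = -2602*1/4676940 + 2910 = -1301/2338470 + 2910 = 6804946399/2338470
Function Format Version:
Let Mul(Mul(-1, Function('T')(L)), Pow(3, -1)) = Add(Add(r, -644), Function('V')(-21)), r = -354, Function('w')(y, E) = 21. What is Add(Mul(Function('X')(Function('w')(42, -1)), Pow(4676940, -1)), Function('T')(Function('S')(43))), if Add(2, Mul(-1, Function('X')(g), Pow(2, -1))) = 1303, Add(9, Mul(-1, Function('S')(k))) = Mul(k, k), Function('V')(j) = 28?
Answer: Rational(6804946399, 2338470) ≈ 2910.0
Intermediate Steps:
Function('S')(k) = Add(9, Mul(-1, Pow(k, 2))) (Function('S')(k) = Add(9, Mul(-1, Mul(k, k))) = Add(9, Mul(-1, Pow(k, 2))))
Function('X')(g) = -2602 (Function('X')(g) = Add(4, Mul(-2, 1303)) = Add(4, -2606) = -2602)
Function('T')(L) = 2910 (Function('T')(L) = Mul(-3, Add(Add(-354, -644), 28)) = Mul(-3, Add(-998, 28)) = Mul(-3, -970) = 2910)
Add(Mul(Function('X')(Function('w')(42, -1)), Pow(4676940, -1)), Function('T')(Function('S')(43))) = Add(Mul(-2602, Pow(4676940, -1)), 2910) = Add(Mul(-2602, Rational(1, 4676940)), 2910) = Add(Rational(-1301, 2338470), 2910) = Rational(6804946399, 2338470)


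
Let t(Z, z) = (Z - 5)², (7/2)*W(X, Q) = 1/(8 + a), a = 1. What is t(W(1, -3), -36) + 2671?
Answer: 10699168/3969 ≈ 2695.7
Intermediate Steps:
W(X, Q) = 2/63 (W(X, Q) = 2/(7*(8 + 1)) = (2/7)/9 = (2/7)*(⅑) = 2/63)
t(Z, z) = (-5 + Z)²
t(W(1, -3), -36) + 2671 = (-5 + 2/63)² + 2671 = (-313/63)² + 2671 = 97969/3969 + 2671 = 10699168/3969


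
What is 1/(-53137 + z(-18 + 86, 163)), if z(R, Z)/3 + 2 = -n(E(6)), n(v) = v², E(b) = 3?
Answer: -1/53170 ≈ -1.8808e-5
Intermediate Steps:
z(R, Z) = -33 (z(R, Z) = -6 + 3*(-1*3²) = -6 + 3*(-1*9) = -6 + 3*(-9) = -6 - 27 = -33)
1/(-53137 + z(-18 + 86, 163)) = 1/(-53137 - 33) = 1/(-53170) = -1/53170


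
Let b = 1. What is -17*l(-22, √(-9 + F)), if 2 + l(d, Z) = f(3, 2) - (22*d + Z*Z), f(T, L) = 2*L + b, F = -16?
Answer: -8704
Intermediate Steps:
f(T, L) = 1 + 2*L (f(T, L) = 2*L + 1 = 1 + 2*L)
l(d, Z) = 3 - Z² - 22*d (l(d, Z) = -2 + ((1 + 2*2) - (22*d + Z*Z)) = -2 + ((1 + 4) - (22*d + Z²)) = -2 + (5 - (Z² + 22*d)) = -2 + (5 + (-Z² - 22*d)) = -2 + (5 - Z² - 22*d) = 3 - Z² - 22*d)
-17*l(-22, √(-9 + F)) = -17*(3 - (√(-9 - 16))² - 22*(-22)) = -17*(3 - (√(-25))² + 484) = -17*(3 - (5*I)² + 484) = -17*(3 - 1*(-25) + 484) = -17*(3 + 25 + 484) = -17*512 = -8704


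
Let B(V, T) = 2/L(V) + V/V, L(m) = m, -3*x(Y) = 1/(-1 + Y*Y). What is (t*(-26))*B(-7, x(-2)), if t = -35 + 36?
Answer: -130/7 ≈ -18.571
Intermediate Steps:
x(Y) = -1/(3*(-1 + Y**2)) (x(Y) = -1/(3*(-1 + Y*Y)) = -1/(3*(-1 + Y**2)))
t = 1
B(V, T) = 1 + 2/V (B(V, T) = 2/V + V/V = 2/V + 1 = 1 + 2/V)
(t*(-26))*B(-7, x(-2)) = (1*(-26))*((2 - 7)/(-7)) = -(-26)*(-5)/7 = -26*5/7 = -130/7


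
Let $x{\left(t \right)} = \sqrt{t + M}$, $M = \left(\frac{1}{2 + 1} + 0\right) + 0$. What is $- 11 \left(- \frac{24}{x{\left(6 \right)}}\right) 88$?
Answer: $\frac{23232 \sqrt{57}}{19} \approx 9231.5$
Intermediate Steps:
$M = \frac{1}{3}$ ($M = \left(\frac{1}{3} + 0\right) + 0 = \frac{1}{3} + 0 = \frac{1}{3} \approx 0.33333$)
$x{\left(t \right)} = \sqrt{\frac{1}{3} + t}$ ($x{\left(t \right)} = \sqrt{t + \frac{1}{3}} = \sqrt{\frac{1}{3} + t}$)
$- 11 \left(- \frac{24}{x{\left(6 \right)}}\right) 88 = - 11 \left(- \frac{24}{\frac{1}{3} \sqrt{3 + 9 \cdot 6}}\right) 88 = - 11 \left(- \frac{24}{\frac{1}{3} \sqrt{3 + 54}}\right) 88 = - 11 \left(- \frac{24}{\frac{1}{3} \sqrt{57}}\right) 88 = - 11 \left(- 24 \frac{\sqrt{57}}{19}\right) 88 = - 11 \left(- \frac{24 \sqrt{57}}{19}\right) 88 = \frac{264 \sqrt{57}}{19} \cdot 88 = \frac{23232 \sqrt{57}}{19}$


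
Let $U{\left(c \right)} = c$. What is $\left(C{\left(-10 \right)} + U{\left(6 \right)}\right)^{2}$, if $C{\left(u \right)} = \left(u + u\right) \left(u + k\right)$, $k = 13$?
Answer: $2916$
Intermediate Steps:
$C{\left(u \right)} = 2 u \left(13 + u\right)$ ($C{\left(u \right)} = \left(u + u\right) \left(u + 13\right) = 2 u \left(13 + u\right)$)
$\left(C{\left(-10 \right)} + U{\left(6 \right)}\right)^{2} = \left(2 \left(-10\right) \left(13 - 10\right) + 6\right)^{2} = \left(2 \left(-10\right) 3 + 6\right)^{2} = \left(-60 + 6\right)^{2} = \left(-54\right)^{2} = 2916$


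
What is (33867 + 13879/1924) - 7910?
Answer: 49955147/1924 ≈ 25964.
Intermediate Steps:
(33867 + 13879/1924) - 7910 = 65173987/1924 - 7910 = 49955147/1924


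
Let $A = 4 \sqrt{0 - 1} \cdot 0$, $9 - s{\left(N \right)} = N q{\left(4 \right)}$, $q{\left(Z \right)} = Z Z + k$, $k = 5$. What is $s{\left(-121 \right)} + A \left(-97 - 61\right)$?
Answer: $2550$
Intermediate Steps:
$q{\left(Z \right)} = 5 + Z^{2}$ ($q{\left(Z \right)} = Z Z + 5 = Z^{2} + 5 = 5 + Z^{2}$)
$s{\left(N \right)} = 9 - 21 N$ ($s{\left(N \right)} = 9 - N \left(5 + 4^{2}\right) = 9 - N \left(5 + 16\right) = 9 - N 21 = 9 - 21 N$)
$A = 0$ ($A = 4 \sqrt{-1} \cdot 0 = 4 i 0 = 0$)
$s{\left(-121 \right)} + A \left(-97 - 61\right) = \left(9 - -2541\right) + 0 \left(-97 - 61\right) = \left(9 + 2541\right) + 0 \left(-158\right) = 2550 + 0 = 2550$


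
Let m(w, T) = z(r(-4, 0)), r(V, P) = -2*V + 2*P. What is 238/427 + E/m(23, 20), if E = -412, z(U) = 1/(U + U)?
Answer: -402078/61 ≈ -6591.4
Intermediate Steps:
z(U) = 1/(2*U)
m(w, T) = 1/16 (m(w, T) = 1/(2*(-2*(-4) + 2*0)) = 1/(2*(8 + 0)) = (½)/8 = (½)*(⅛) = 1/16)
238/427 + E/m(23, 20) = 238/427 - 412/1/16 = 238*(1/427) - 412*16 = 34/61 - 6592 = -402078/61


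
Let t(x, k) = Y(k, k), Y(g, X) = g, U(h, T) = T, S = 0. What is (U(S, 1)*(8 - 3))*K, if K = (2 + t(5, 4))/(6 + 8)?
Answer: 15/7 ≈ 2.1429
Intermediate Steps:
t(x, k) = k
K = 3/7 (K = (2 + 4)/(6 + 8) = 6/14 = 6*(1/14) = 3/7 ≈ 0.42857)
(U(S, 1)*(8 - 3))*K = (1*(8 - 3))*(3/7) = (1*5)*(3/7) = 5*(3/7) = 15/7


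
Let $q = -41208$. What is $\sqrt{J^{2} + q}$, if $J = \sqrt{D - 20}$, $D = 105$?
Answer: $i \sqrt{41123} \approx 202.79 i$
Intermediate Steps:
$J = \sqrt{85}$ ($J = \sqrt{105 - 20} = \sqrt{85} \approx 9.2195$)
$\sqrt{J^{2} + q} = \sqrt{\left(\sqrt{85}\right)^{2} - 41208} = \sqrt{85 - 41208} = \sqrt{-41123} = i \sqrt{41123}$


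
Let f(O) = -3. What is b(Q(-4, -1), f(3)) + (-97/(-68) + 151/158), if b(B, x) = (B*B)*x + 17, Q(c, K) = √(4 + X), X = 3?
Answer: -8691/5372 ≈ -1.6178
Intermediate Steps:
Q(c, K) = √7 (Q(c, K) = √(4 + 3) = √7)
b(B, x) = 17 + x*B² (b(B, x) = B²*x + 17 = x*B² + 17 = 17 + x*B²)
b(Q(-4, -1), f(3)) + (-97/(-68) + 151/158) = (17 - 3*(√7)²) + (-97/(-68) + 151/158) = (17 - 3*7) + (-97*(-1/68) + 151*(1/158)) = (17 - 21) + (97/68 + 151/158) = -4 + 12797/5372 = -8691/5372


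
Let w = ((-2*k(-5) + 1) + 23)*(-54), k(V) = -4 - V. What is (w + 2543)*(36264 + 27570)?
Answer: 86495070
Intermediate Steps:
w = -1188 (w = ((-2*(-4 - 1*(-5)) + 1) + 23)*(-54) = ((-2*(-4 + 5) + 1) + 23)*(-54) = ((-2*1 + 1) + 23)*(-54) = ((-2 + 1) + 23)*(-54) = (-1 + 23)*(-54) = 22*(-54) = -1188)
(w + 2543)*(36264 + 27570) = (-1188 + 2543)*(36264 + 27570) = 1355*63834 = 86495070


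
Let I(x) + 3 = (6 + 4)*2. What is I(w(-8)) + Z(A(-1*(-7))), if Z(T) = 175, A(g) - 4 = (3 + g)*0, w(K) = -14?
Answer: 192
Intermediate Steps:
A(g) = 4 (A(g) = 4 + (3 + g)*0 = 4 + 0 = 4)
I(x) = 17 (I(x) = -3 + (6 + 4)*2 = -3 + 10*2 = -3 + 20 = 17)
I(w(-8)) + Z(A(-1*(-7))) = 17 + 175 = 192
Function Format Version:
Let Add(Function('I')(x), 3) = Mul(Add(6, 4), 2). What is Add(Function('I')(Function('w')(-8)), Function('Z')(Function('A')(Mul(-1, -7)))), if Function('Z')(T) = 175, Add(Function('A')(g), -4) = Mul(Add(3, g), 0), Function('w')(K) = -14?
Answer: 192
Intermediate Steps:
Function('A')(g) = 4 (Function('A')(g) = Add(4, Mul(Add(3, g), 0)) = Add(4, 0) = 4)
Function('I')(x) = 17 (Function('I')(x) = Add(-3, Mul(Add(6, 4), 2)) = Add(-3, Mul(10, 2)) = Add(-3, 20) = 17)
Add(Function('I')(Function('w')(-8)), Function('Z')(Function('A')(Mul(-1, -7)))) = Add(17, 175) = 192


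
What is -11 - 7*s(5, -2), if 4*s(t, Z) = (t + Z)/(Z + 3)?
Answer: -65/4 ≈ -16.250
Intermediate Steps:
s(t, Z) = (Z + t)/(4*(3 + Z)) (s(t, Z) = ((t + Z)/(Z + 3))/4 = ((Z + t)/(3 + Z))/4 = (Z + t)/(4*(3 + Z)))
-11 - 7*s(5, -2) = -11 - 7*(-2 + 5)/(4*(3 - 2)) = -11 - 7*3/(4*1) = -11 - 7*3/4 = -11 - 7*¾ = -11 - 21/4 = -65/4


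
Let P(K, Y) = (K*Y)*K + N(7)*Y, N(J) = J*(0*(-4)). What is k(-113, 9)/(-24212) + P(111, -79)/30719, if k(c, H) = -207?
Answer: -23560609275/743768428 ≈ -31.677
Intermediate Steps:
N(J) = 0 (N(J) = J*0 = 0)
P(K, Y) = Y*K**2 (P(K, Y) = (K*Y)*K + 0*Y = Y*K**2 + 0 = Y*K**2)
k(-113, 9)/(-24212) + P(111, -79)/30719 = -207/(-24212) - 79*111**2/30719 = -207*(-1/24212) - 79*12321*(1/30719) = 207/24212 - 973359*1/30719 = 207/24212 - 973359/30719 = -23560609275/743768428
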